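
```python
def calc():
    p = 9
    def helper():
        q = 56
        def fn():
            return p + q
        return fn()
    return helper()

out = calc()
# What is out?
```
65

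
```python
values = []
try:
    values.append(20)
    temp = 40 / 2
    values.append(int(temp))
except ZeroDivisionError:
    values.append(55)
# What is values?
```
[20, 20]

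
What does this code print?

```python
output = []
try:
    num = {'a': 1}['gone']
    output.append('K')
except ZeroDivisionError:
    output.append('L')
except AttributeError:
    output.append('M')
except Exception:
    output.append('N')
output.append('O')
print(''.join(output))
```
NO

KeyError not specifically caught, falls to Exception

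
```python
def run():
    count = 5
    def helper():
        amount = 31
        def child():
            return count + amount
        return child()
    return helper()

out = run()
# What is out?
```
36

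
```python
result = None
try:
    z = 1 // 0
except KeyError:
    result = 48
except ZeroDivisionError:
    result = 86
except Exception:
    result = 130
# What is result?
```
86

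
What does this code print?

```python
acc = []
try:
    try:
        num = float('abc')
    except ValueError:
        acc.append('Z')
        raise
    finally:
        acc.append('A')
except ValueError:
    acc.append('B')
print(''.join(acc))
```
ZAB

finally runs before re-raised exception propagates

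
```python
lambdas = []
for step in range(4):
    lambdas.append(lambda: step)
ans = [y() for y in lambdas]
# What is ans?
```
[3, 3, 3, 3]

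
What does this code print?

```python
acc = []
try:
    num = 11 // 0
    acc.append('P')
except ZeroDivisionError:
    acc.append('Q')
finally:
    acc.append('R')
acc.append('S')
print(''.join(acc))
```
QRS

finally always runs, even after exception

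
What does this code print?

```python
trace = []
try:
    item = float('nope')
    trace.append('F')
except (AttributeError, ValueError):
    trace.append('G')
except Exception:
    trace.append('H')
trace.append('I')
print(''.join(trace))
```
GI

ValueError matches tuple containing it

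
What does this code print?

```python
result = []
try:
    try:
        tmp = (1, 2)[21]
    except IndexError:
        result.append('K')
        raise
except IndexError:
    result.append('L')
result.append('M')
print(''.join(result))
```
KLM

raise without argument re-raises current exception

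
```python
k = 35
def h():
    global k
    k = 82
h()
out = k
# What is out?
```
82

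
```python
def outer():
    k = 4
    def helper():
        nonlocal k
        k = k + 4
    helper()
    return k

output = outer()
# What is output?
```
8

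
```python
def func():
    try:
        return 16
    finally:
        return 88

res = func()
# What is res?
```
88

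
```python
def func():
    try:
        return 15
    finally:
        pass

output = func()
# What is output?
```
15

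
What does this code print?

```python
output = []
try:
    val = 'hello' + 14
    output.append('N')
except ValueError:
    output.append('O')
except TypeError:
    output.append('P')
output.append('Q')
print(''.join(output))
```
PQ

TypeError is caught by its specific handler, not ValueError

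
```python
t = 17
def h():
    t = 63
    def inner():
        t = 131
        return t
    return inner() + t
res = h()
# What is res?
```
194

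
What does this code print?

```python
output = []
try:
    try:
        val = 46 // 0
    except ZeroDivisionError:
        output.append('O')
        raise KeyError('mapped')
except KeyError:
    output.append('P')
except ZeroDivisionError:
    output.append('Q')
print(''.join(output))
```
OP

New KeyError raised, caught by outer KeyError handler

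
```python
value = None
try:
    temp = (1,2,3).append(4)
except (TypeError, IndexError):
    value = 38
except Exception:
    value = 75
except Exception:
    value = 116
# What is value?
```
75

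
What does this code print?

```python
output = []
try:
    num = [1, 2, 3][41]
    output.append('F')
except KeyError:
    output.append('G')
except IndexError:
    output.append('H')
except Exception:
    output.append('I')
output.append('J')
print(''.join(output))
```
HJ

IndexError matches before generic Exception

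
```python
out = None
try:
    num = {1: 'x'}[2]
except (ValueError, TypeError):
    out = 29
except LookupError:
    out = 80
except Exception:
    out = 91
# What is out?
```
80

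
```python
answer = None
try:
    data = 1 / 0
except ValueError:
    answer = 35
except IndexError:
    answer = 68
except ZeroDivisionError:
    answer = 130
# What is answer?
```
130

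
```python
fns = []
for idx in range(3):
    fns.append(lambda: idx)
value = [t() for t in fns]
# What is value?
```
[2, 2, 2]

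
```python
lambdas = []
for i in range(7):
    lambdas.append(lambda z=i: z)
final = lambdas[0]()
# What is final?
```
0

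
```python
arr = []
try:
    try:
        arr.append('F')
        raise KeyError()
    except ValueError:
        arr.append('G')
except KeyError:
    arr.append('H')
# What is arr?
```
['F', 'H']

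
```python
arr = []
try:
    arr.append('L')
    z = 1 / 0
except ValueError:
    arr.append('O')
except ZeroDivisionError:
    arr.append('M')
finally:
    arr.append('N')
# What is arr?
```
['L', 'M', 'N']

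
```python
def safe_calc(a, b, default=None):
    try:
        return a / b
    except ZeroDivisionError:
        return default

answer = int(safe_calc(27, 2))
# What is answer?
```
13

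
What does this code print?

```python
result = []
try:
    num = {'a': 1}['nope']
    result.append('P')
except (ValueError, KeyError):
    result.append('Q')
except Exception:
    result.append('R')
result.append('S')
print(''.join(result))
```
QS

KeyError matches tuple containing it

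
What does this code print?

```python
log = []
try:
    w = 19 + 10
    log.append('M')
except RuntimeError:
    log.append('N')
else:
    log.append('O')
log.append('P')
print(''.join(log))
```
MOP

else block runs when no exception occurs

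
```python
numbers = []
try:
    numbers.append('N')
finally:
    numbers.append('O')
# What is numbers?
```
['N', 'O']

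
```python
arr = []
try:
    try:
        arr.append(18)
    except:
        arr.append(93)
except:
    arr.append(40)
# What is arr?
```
[18]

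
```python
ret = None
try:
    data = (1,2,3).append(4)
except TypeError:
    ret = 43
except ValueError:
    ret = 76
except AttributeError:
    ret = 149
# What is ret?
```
149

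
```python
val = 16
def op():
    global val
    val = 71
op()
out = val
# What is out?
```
71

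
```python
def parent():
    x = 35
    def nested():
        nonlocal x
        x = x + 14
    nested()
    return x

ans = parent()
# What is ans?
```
49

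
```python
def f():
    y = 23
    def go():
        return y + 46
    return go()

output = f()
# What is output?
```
69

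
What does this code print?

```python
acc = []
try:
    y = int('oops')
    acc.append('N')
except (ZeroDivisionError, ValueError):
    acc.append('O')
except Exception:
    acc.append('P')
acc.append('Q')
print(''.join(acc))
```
OQ

ValueError matches tuple containing it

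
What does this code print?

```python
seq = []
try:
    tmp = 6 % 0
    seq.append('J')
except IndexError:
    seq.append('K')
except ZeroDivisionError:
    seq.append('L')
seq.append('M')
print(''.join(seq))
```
LM

ZeroDivisionError is caught by its specific handler, not IndexError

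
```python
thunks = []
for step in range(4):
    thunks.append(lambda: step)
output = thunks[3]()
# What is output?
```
3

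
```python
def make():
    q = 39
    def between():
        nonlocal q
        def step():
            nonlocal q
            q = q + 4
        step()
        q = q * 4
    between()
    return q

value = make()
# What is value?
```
172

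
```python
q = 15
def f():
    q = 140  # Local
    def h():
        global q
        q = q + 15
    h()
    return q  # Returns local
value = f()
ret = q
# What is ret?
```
30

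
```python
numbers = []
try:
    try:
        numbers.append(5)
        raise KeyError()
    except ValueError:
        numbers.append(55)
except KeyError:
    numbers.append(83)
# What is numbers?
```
[5, 83]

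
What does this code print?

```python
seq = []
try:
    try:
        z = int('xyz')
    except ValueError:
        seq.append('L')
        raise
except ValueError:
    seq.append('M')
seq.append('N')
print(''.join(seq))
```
LMN

raise without argument re-raises current exception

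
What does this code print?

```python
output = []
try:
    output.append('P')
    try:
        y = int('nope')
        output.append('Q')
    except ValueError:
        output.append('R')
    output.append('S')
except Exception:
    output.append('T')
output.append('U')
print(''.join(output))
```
PRSU

Inner exception caught by inner handler, outer continues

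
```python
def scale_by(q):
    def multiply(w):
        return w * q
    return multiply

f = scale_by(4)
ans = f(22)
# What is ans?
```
88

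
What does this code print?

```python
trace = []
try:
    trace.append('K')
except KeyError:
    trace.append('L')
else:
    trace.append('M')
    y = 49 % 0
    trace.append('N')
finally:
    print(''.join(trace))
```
KM

Try succeeds, else appends 'M', ZeroDivisionError in else is uncaught, finally prints before exception propagates ('N' never appended)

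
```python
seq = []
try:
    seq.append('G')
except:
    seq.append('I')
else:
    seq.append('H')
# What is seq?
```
['G', 'H']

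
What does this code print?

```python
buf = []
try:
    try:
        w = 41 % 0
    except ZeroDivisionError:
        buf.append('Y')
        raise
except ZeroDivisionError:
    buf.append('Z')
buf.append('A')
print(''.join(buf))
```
YZA

raise without argument re-raises current exception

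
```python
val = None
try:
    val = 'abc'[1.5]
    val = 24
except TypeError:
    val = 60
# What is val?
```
60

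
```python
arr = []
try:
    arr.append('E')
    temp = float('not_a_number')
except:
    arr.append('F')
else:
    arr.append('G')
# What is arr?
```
['E', 'F']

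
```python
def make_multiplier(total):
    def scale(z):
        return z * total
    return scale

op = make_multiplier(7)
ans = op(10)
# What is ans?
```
70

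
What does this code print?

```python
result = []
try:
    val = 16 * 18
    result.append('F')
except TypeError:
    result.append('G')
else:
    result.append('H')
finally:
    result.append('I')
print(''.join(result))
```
FHI

else runs before finally when no exception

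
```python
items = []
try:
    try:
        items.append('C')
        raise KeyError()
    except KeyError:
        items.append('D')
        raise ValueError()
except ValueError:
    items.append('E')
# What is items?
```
['C', 'D', 'E']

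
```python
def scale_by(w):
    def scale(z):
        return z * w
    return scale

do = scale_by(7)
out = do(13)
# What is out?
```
91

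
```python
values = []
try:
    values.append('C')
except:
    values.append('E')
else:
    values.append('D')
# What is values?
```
['C', 'D']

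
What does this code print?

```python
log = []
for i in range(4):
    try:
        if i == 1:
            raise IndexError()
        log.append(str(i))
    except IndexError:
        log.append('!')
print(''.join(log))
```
0!23

Exception on i=1 caught, loop continues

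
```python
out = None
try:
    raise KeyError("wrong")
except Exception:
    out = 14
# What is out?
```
14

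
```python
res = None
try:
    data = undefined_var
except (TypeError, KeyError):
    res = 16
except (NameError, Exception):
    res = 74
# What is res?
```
74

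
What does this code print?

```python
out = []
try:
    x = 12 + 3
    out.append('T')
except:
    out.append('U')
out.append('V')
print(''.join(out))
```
TV

No exception, try block completes normally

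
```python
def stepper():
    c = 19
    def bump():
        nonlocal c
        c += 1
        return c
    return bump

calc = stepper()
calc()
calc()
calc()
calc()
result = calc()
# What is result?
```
24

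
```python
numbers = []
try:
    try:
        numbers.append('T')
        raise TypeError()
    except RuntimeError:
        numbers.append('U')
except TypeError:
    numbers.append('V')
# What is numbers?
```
['T', 'V']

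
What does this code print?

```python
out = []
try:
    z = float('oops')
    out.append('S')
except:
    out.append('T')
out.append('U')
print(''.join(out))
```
TU

Exception raised in try, caught by bare except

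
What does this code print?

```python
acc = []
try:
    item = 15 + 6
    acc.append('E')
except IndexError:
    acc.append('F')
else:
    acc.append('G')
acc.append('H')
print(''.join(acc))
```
EGH

else block runs when no exception occurs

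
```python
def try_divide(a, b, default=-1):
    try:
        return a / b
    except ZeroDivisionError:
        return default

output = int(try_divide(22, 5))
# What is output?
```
4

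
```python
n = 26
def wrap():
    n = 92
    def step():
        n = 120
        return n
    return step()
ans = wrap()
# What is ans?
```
120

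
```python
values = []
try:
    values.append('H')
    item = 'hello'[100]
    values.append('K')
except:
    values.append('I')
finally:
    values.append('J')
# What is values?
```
['H', 'I', 'J']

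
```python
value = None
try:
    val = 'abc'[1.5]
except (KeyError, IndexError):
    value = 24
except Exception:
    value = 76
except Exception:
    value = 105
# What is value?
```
76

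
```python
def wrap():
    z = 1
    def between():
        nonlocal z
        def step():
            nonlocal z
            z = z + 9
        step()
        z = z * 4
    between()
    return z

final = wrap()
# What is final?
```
40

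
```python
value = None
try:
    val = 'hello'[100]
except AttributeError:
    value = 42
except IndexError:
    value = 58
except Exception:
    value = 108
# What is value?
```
58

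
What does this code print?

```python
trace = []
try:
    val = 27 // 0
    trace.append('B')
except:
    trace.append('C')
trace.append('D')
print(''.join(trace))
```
CD

Exception raised in try, caught by bare except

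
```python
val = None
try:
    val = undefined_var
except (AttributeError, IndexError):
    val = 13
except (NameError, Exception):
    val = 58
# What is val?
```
58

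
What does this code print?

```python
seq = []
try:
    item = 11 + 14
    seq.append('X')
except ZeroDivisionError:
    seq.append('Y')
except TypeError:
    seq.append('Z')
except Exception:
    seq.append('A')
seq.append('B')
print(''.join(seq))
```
XB

No exception, try block completes normally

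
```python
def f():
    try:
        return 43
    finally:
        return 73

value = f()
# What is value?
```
73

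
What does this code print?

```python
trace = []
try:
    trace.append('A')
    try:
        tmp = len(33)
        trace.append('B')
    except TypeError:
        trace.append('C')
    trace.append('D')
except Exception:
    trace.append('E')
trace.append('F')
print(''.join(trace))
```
ACDF

Inner exception caught by inner handler, outer continues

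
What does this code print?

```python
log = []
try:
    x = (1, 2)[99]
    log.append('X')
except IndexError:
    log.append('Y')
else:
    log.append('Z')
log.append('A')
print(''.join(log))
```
YA

else block skipped when exception is caught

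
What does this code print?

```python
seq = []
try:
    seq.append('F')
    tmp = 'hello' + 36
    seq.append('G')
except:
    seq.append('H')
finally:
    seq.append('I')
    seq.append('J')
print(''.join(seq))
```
FHIJ

Code before exception runs, then except, then all of finally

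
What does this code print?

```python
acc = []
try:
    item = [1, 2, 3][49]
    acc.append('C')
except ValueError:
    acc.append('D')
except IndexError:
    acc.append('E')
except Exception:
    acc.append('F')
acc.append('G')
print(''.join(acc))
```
EG

IndexError matches before generic Exception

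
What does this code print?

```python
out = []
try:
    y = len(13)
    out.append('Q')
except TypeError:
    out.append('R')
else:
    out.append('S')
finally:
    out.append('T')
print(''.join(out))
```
RT

Exception: except runs, else skipped, finally runs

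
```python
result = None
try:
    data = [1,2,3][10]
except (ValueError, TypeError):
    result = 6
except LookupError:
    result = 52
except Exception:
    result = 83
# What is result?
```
52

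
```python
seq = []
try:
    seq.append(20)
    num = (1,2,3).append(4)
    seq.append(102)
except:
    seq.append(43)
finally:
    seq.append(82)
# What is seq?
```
[20, 43, 82]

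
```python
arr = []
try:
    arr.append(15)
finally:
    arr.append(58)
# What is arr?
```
[15, 58]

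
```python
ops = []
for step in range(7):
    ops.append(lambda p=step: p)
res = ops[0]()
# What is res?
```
0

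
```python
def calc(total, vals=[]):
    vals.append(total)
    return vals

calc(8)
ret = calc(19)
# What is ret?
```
[8, 19]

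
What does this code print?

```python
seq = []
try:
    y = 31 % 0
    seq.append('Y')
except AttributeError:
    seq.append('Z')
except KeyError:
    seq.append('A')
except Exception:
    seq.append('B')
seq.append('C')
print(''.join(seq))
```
BC

ZeroDivisionError not specifically caught, falls to Exception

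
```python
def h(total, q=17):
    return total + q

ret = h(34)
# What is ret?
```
51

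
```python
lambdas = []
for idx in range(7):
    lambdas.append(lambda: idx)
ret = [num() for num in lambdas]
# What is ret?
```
[6, 6, 6, 6, 6, 6, 6]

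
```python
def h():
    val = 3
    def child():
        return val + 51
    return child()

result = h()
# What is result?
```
54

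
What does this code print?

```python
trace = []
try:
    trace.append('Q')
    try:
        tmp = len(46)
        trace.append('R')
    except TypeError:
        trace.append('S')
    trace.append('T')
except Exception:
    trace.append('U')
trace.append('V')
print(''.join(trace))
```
QSTV

Inner exception caught by inner handler, outer continues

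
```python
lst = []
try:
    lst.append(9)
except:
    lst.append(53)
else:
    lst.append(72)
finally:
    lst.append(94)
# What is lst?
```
[9, 72, 94]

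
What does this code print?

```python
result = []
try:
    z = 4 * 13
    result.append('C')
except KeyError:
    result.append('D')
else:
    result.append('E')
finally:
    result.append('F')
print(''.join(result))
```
CEF

else runs before finally when no exception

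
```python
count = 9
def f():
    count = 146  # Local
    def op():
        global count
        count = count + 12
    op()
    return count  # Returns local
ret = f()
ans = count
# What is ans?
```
21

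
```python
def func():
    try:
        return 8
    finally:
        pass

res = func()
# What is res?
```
8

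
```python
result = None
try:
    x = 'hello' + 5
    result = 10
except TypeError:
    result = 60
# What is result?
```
60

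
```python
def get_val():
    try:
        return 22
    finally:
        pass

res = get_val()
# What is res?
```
22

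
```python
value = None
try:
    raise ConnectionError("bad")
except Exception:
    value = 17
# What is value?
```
17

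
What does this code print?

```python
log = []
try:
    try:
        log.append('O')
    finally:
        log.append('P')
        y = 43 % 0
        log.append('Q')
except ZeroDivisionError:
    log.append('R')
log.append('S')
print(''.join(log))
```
OPRS

Exception in inner finally caught by outer except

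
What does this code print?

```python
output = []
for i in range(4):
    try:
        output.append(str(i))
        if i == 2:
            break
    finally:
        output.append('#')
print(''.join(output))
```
0#1#2#

finally runs even when breaking out of loop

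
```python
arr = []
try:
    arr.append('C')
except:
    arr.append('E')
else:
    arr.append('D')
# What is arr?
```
['C', 'D']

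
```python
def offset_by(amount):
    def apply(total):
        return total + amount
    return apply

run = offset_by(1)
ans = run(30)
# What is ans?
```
31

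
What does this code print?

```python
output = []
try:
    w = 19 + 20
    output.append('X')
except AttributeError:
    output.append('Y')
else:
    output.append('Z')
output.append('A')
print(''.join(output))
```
XZA

else block runs when no exception occurs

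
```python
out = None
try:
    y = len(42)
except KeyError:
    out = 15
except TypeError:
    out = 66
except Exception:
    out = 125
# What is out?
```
66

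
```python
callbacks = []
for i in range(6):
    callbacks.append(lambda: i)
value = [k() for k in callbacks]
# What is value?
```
[5, 5, 5, 5, 5, 5]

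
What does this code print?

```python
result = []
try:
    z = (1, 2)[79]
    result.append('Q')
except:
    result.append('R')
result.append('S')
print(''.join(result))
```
RS

Exception raised in try, caught by bare except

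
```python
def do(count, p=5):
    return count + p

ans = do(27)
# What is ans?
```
32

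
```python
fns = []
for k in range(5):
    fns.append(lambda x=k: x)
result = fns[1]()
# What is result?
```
1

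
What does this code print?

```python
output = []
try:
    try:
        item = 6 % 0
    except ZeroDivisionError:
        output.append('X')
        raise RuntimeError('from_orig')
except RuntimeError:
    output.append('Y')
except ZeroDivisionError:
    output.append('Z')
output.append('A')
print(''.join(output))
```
XYA

RuntimeError raised and caught, original ZeroDivisionError not re-raised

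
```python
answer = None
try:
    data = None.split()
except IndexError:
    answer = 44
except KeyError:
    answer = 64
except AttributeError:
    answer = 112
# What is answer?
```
112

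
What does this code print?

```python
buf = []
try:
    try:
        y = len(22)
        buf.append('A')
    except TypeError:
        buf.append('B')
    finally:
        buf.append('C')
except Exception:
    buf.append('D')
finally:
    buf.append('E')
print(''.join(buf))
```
BCE

Both finally blocks run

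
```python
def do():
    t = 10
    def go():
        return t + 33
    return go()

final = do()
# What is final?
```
43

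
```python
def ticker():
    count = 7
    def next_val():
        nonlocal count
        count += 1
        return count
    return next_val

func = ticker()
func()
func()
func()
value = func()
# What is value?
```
11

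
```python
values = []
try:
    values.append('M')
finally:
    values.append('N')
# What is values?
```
['M', 'N']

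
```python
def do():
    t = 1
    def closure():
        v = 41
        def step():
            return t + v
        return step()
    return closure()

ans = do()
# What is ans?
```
42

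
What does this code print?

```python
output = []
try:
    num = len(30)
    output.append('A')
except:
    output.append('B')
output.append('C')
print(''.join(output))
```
BC

Exception raised in try, caught by bare except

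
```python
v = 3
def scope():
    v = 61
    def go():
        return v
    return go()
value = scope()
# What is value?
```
61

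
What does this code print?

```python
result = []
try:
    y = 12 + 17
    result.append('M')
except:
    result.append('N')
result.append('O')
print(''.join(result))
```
MO

No exception, try block completes normally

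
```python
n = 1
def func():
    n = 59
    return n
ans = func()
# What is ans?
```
59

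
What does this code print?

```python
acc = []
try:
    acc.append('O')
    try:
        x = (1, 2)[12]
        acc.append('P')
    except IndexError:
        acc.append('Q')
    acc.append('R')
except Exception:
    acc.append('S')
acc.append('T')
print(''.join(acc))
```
OQRT

Inner exception caught by inner handler, outer continues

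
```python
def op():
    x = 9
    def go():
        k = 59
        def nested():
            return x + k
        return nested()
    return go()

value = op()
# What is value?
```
68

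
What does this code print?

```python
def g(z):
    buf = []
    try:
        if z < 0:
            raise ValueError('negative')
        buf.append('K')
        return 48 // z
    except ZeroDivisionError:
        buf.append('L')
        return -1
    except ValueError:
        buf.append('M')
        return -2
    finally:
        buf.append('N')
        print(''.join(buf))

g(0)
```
KLN

z=0 causes ZeroDivisionError, caught, finally prints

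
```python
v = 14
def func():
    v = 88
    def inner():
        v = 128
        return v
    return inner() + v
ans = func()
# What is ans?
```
216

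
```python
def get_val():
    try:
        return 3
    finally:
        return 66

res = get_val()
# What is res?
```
66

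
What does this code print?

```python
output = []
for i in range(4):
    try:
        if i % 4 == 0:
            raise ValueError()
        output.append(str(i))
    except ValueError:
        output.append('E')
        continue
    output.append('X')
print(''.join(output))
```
E1X2X3X

continue in except skips rest of loop body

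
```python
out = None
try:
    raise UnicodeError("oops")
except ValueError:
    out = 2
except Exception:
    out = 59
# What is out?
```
2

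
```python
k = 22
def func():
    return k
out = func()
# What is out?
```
22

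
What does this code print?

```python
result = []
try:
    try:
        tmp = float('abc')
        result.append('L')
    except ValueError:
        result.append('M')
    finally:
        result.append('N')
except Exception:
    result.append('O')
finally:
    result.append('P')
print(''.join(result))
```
MNP

Both finally blocks run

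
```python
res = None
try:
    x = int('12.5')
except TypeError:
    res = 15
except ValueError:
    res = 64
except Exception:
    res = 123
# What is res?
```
64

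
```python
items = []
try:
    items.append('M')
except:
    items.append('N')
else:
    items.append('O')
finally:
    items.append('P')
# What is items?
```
['M', 'O', 'P']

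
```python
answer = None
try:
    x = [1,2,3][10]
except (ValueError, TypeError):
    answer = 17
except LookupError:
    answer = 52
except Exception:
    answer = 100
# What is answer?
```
52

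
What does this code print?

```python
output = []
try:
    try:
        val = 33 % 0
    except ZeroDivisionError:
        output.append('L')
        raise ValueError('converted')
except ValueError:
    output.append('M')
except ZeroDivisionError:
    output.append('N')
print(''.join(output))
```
LM

New ValueError raised, caught by outer ValueError handler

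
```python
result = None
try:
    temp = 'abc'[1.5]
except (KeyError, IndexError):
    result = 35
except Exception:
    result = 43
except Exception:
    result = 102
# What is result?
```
43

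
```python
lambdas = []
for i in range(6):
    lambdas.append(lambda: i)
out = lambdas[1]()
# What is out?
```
5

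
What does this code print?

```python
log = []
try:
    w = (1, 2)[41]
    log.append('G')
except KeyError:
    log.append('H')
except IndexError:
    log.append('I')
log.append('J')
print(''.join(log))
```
IJ

IndexError is caught by its specific handler, not KeyError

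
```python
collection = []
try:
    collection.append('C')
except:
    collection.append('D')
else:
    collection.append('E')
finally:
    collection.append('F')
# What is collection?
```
['C', 'E', 'F']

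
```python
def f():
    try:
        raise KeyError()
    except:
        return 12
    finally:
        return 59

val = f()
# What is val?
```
59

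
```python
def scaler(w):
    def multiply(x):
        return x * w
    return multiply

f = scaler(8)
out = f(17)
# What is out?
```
136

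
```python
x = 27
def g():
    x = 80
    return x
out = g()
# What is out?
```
80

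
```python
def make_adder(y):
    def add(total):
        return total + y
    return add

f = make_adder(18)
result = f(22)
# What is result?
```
40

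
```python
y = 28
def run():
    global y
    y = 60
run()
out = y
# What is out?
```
60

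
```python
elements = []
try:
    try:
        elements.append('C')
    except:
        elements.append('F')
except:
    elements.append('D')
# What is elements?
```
['C']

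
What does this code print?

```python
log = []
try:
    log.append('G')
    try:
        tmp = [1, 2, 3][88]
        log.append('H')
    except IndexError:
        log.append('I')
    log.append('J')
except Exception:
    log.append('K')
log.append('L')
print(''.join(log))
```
GIJL

Inner exception caught by inner handler, outer continues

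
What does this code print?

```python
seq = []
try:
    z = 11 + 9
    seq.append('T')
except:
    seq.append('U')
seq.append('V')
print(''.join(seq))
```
TV

No exception, try block completes normally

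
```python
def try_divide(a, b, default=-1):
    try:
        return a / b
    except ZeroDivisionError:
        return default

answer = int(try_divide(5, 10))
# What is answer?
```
0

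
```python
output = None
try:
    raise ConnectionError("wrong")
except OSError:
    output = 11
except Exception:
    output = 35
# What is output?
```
11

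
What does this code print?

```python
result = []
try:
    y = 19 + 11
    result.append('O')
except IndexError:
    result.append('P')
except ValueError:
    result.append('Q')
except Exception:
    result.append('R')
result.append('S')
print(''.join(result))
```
OS

No exception, try block completes normally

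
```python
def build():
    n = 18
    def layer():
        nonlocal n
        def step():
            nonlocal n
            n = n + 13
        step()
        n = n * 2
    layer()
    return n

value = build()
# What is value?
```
62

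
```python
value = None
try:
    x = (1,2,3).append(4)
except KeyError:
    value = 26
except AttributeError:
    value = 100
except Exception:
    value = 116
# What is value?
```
100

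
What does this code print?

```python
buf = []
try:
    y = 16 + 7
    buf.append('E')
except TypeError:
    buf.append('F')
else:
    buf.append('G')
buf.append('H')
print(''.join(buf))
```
EGH

else block runs when no exception occurs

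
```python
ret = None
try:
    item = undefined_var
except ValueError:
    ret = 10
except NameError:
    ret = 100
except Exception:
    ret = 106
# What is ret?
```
100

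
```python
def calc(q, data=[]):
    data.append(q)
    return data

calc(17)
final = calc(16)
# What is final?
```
[17, 16]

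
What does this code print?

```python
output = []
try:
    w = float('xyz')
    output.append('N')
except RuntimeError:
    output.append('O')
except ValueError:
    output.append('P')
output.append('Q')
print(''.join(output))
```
PQ

ValueError is caught by its specific handler, not RuntimeError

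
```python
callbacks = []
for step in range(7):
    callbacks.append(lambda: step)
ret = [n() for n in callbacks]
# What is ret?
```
[6, 6, 6, 6, 6, 6, 6]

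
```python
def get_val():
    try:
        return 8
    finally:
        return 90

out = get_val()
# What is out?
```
90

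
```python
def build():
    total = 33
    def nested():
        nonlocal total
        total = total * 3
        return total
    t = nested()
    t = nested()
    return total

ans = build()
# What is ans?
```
297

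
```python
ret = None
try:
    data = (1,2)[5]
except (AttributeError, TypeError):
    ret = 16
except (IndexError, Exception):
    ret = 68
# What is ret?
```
68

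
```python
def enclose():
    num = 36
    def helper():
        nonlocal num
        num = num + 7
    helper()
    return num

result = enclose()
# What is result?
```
43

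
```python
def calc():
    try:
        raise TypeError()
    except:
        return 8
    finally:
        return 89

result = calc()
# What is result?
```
89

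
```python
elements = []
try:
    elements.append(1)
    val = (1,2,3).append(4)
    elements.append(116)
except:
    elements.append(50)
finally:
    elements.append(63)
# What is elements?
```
[1, 50, 63]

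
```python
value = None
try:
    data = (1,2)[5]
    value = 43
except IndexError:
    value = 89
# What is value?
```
89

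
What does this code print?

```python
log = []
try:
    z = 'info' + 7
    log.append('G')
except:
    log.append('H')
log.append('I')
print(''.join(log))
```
HI

Exception raised in try, caught by bare except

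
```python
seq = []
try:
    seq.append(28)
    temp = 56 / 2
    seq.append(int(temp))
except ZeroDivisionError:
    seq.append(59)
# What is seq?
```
[28, 28]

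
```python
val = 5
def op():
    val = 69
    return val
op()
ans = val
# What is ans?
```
5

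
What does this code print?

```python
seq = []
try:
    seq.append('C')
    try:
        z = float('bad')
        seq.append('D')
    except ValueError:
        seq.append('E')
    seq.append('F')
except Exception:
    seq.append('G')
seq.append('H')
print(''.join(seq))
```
CEFH

Inner exception caught by inner handler, outer continues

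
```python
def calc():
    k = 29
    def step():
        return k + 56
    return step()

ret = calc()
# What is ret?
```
85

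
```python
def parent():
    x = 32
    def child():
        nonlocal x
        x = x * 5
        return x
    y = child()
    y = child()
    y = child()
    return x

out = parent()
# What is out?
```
4000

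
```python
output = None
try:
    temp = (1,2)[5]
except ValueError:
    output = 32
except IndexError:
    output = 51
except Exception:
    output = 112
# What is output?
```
51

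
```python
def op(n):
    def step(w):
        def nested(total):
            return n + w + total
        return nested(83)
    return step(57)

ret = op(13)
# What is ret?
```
153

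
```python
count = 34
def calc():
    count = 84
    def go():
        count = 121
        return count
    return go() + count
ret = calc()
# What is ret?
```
205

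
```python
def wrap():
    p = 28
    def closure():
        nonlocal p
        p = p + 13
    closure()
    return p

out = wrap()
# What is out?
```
41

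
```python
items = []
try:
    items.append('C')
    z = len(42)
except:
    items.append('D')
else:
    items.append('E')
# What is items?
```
['C', 'D']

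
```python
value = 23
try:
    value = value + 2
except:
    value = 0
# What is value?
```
25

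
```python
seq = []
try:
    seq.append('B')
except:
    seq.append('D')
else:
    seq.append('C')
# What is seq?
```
['B', 'C']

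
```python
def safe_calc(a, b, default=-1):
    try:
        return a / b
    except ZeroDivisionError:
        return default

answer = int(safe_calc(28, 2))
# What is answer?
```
14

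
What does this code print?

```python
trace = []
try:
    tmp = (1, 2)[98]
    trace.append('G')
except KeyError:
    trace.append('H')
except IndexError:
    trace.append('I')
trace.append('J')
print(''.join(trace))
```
IJ

IndexError is caught by its specific handler, not KeyError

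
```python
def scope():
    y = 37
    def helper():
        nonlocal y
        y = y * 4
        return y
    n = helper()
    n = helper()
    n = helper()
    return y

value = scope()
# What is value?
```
2368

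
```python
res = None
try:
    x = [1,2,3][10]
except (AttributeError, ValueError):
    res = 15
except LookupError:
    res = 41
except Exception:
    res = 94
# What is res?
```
41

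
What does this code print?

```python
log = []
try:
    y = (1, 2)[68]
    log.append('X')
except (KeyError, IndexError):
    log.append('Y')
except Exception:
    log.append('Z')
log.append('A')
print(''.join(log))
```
YA

IndexError matches tuple containing it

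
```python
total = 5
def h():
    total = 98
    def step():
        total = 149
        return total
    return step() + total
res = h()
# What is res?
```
247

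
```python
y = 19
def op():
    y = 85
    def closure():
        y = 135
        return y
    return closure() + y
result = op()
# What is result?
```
220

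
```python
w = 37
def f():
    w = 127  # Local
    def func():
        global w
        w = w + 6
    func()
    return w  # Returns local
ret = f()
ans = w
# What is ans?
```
43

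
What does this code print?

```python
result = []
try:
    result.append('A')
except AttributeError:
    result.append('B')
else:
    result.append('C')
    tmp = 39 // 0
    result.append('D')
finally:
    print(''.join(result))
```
AC

Try succeeds, else appends 'C', ZeroDivisionError in else is uncaught, finally prints before exception propagates ('D' never appended)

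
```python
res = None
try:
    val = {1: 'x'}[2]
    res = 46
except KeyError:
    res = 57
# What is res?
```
57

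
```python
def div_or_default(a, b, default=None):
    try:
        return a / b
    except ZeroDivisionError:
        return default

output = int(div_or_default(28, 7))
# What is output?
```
4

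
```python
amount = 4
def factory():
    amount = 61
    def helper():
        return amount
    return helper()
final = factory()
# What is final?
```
61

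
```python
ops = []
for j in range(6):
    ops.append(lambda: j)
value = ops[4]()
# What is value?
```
5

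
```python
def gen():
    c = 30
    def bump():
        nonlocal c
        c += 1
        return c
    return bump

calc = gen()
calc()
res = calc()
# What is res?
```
32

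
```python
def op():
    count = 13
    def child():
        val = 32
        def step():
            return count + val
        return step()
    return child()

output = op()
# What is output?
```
45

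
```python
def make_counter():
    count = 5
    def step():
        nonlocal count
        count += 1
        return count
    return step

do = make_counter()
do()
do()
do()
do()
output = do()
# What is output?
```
10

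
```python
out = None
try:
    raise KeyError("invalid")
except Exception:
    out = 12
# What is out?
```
12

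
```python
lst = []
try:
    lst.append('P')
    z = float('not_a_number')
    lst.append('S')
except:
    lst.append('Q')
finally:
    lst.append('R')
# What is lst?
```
['P', 'Q', 'R']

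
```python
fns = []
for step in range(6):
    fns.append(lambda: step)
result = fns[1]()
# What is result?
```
5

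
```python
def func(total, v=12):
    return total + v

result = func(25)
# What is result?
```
37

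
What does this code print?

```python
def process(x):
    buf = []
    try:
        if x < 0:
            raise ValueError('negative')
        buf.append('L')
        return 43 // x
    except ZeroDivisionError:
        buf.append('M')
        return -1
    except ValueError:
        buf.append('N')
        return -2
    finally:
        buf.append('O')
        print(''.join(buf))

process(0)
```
LMO

x=0 causes ZeroDivisionError, caught, finally prints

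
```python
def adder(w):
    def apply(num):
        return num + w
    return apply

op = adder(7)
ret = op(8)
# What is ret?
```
15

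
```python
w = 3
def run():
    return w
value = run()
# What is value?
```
3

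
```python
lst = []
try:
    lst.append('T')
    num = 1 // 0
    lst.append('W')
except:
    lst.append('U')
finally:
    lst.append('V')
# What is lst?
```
['T', 'U', 'V']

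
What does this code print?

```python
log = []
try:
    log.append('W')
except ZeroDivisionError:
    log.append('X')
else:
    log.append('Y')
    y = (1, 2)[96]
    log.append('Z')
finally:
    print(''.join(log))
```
WY

Try succeeds, else appends 'Y', IndexError in else is uncaught, finally prints before exception propagates ('Z' never appended)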